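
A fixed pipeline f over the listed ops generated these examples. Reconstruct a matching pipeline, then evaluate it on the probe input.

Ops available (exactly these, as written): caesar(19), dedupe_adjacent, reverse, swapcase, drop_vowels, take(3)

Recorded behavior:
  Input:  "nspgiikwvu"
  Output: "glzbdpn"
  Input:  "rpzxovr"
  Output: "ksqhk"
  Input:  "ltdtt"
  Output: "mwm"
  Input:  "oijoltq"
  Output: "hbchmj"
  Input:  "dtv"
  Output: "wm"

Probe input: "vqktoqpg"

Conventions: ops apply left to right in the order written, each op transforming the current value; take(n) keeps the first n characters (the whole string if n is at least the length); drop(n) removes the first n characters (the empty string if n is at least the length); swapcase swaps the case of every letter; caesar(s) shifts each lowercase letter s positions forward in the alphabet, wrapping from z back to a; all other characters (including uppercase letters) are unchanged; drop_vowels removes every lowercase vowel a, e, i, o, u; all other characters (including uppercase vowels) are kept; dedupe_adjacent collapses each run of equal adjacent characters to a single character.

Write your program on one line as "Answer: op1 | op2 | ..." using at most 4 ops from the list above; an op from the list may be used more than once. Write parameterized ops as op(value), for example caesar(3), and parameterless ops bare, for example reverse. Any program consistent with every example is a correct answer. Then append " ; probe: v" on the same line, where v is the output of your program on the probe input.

caesar(19) | dedupe_adjacent | drop_vowels ; probe: "jdmhjz"

Check, running the answer program on each example:
  "nspgiikwvu" -> "glizbbdpon" -> "glizbdpon" -> "glzbdpn"
  "rpzxovr" -> "kisqhok" -> "kisqhok" -> "ksqhk"
  "ltdtt" -> "emwmm" -> "emwm" -> "mwm"
  "oijoltq" -> "hbchemj" -> "hbchemj" -> "hbchmj"
  "dtv" -> "wmo" -> "wmo" -> "wm"
  probe: "vqktoqpg" -> "ojdmhjiz" -> "ojdmhjiz" -> "jdmhjz"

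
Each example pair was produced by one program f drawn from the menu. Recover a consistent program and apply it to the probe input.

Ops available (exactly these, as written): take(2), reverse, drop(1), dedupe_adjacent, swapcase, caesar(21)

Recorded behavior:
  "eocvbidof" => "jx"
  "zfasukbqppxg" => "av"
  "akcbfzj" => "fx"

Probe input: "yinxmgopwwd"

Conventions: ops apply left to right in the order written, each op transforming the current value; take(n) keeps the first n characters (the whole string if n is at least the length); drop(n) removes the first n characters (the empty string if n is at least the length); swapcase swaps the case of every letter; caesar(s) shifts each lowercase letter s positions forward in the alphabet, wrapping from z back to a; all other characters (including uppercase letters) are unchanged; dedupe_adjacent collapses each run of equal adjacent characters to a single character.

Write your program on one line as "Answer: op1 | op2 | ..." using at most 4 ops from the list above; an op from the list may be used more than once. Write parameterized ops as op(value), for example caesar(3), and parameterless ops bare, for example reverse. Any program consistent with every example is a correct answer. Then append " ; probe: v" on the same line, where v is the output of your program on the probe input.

drop(1) | take(2) | caesar(21) ; probe: "di"

Check, running the answer program on each example:
  "eocvbidof" -> "ocvbidof" -> "oc" -> "jx"
  "zfasukbqppxg" -> "fasukbqppxg" -> "fa" -> "av"
  "akcbfzj" -> "kcbfzj" -> "kc" -> "fx"
  probe: "yinxmgopwwd" -> "inxmgopwwd" -> "in" -> "di"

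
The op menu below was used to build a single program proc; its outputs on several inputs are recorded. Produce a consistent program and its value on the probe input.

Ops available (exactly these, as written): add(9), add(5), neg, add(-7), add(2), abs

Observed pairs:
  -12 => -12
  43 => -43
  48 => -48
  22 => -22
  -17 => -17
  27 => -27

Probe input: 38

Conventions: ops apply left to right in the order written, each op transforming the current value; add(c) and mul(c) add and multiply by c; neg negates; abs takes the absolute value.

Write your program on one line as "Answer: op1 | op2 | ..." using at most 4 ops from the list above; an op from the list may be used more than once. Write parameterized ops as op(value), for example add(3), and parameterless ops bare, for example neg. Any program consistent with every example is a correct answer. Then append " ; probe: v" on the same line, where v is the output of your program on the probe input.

neg | abs | neg ; probe: -38

Check, running the answer program on each example:
  -12 -> 12 -> 12 -> -12
  43 -> -43 -> 43 -> -43
  48 -> -48 -> 48 -> -48
  22 -> -22 -> 22 -> -22
  -17 -> 17 -> 17 -> -17
  27 -> -27 -> 27 -> -27
  probe: 38 -> -38 -> 38 -> -38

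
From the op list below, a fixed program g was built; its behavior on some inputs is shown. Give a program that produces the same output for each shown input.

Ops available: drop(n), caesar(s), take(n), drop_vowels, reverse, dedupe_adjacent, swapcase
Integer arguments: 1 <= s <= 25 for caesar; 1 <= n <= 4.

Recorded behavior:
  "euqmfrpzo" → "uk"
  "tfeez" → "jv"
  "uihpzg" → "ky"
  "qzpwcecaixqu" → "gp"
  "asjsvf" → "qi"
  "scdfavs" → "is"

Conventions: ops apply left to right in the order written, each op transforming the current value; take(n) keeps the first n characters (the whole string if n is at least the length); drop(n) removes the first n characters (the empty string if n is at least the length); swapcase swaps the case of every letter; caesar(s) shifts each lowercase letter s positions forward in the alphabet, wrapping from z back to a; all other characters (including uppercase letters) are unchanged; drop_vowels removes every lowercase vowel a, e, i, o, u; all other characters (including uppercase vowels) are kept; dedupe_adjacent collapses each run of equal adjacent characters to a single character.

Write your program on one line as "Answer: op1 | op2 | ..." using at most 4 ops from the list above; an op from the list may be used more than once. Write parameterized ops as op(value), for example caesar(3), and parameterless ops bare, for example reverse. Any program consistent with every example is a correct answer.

dedupe_adjacent | take(3) | caesar(16) | take(2)

Check, running the answer program on each example:
  "euqmfrpzo" -> "euqmfrpzo" -> "euq" -> "ukg" -> "uk"
  "tfeez" -> "tfez" -> "tfe" -> "jvu" -> "jv"
  "uihpzg" -> "uihpzg" -> "uih" -> "kyx" -> "ky"
  "qzpwcecaixqu" -> "qzpwcecaixqu" -> "qzp" -> "gpf" -> "gp"
  "asjsvf" -> "asjsvf" -> "asj" -> "qiz" -> "qi"
  "scdfavs" -> "scdfavs" -> "scd" -> "ist" -> "is"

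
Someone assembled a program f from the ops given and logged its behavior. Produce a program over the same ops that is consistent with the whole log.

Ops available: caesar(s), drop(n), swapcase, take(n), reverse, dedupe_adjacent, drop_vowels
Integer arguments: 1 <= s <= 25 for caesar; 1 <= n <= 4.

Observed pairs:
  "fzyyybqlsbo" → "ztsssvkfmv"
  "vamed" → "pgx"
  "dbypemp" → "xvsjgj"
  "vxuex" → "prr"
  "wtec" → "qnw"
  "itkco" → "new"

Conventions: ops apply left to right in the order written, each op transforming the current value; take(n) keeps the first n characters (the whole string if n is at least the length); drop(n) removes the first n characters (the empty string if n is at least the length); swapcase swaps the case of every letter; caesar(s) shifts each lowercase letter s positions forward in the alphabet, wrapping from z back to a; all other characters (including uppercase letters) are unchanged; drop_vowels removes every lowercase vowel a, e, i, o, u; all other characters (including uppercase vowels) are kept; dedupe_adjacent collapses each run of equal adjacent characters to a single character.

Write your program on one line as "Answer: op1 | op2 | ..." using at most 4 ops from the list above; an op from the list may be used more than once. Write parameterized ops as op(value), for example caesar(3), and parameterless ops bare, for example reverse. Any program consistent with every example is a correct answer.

reverse | drop_vowels | reverse | caesar(20)

Check, running the answer program on each example:
  "fzyyybqlsbo" -> "obslqbyyyzf" -> "bslqbyyyzf" -> "fzyyybqlsb" -> "ztsssvkfmv"
  "vamed" -> "demav" -> "dmv" -> "vmd" -> "pgx"
  "dbypemp" -> "pmepybd" -> "pmpybd" -> "dbypmp" -> "xvsjgj"
  "vxuex" -> "xeuxv" -> "xxv" -> "vxx" -> "prr"
  "wtec" -> "cetw" -> "ctw" -> "wtc" -> "qnw"
  "itkco" -> "ockti" -> "ckt" -> "tkc" -> "new"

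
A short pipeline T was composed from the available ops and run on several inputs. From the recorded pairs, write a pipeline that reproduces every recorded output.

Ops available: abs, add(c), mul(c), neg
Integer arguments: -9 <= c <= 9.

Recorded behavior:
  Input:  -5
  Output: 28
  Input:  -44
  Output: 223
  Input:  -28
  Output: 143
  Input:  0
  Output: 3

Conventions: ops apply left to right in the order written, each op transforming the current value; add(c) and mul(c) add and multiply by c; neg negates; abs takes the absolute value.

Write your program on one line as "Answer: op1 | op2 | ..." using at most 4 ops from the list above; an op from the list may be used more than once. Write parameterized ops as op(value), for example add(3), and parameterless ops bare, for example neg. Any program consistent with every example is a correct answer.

mul(-1) | mul(-5) | neg | add(3)

Check, running the answer program on each example:
  -5 -> 5 -> -25 -> 25 -> 28
  -44 -> 44 -> -220 -> 220 -> 223
  -28 -> 28 -> -140 -> 140 -> 143
  0 -> 0 -> 0 -> 0 -> 3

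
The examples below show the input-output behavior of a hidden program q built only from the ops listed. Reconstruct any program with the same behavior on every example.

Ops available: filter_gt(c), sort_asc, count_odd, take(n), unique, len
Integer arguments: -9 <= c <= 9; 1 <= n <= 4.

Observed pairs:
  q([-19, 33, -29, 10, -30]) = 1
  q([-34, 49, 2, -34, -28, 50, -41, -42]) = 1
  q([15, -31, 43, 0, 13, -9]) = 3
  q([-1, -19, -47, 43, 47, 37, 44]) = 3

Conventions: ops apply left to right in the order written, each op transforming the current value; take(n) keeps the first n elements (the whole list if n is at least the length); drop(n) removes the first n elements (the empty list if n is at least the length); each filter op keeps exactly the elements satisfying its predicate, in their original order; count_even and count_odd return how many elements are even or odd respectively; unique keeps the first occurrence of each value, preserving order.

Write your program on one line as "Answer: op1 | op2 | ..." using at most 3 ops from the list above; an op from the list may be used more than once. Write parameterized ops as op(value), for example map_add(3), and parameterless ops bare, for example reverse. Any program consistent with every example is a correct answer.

sort_asc | filter_gt(-1) | count_odd

Check, running the answer program on each example:
  [-19, 33, -29, 10, -30] -> [-30, -29, -19, 10, 33] -> [10, 33] -> 1
  [-34, 49, 2, -34, -28, 50, -41, -42] -> [-42, -41, -34, -34, -28, 2, 49, 50] -> [2, 49, 50] -> 1
  [15, -31, 43, 0, 13, -9] -> [-31, -9, 0, 13, 15, 43] -> [0, 13, 15, 43] -> 3
  [-1, -19, -47, 43, 47, 37, 44] -> [-47, -19, -1, 37, 43, 44, 47] -> [37, 43, 44, 47] -> 3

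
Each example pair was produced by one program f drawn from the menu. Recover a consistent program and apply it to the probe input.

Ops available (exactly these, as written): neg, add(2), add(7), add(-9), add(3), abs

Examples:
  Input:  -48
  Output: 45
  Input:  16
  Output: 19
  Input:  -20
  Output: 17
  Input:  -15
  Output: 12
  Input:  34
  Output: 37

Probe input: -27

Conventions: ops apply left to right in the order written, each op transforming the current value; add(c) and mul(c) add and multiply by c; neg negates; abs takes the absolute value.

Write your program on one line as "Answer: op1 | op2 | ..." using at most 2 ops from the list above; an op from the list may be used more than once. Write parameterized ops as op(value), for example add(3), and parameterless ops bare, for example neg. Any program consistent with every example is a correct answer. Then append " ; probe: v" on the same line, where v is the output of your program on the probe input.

add(3) | abs ; probe: 24

Check, running the answer program on each example:
  -48 -> -45 -> 45
  16 -> 19 -> 19
  -20 -> -17 -> 17
  -15 -> -12 -> 12
  34 -> 37 -> 37
  probe: -27 -> -24 -> 24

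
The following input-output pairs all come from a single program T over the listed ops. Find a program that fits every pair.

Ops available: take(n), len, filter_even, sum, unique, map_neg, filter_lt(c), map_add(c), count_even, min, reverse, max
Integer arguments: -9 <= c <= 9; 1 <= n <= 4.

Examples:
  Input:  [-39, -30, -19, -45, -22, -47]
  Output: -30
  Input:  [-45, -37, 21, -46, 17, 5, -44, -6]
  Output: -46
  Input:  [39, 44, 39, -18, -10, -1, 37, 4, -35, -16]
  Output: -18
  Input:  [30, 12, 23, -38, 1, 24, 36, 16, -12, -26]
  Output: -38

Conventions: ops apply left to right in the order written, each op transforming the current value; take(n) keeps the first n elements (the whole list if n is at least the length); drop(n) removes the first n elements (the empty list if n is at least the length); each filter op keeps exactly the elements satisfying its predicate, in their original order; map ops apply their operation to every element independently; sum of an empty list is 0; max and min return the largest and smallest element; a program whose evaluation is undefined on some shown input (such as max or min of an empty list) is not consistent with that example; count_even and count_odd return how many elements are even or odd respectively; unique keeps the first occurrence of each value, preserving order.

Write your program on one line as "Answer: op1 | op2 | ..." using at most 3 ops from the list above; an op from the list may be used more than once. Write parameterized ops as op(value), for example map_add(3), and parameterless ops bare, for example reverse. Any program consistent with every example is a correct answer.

filter_even | min

Check, running the answer program on each example:
  [-39, -30, -19, -45, -22, -47] -> [-30, -22] -> -30
  [-45, -37, 21, -46, 17, 5, -44, -6] -> [-46, -44, -6] -> -46
  [39, 44, 39, -18, -10, -1, 37, 4, -35, -16] -> [44, -18, -10, 4, -16] -> -18
  [30, 12, 23, -38, 1, 24, 36, 16, -12, -26] -> [30, 12, -38, 24, 36, 16, -12, -26] -> -38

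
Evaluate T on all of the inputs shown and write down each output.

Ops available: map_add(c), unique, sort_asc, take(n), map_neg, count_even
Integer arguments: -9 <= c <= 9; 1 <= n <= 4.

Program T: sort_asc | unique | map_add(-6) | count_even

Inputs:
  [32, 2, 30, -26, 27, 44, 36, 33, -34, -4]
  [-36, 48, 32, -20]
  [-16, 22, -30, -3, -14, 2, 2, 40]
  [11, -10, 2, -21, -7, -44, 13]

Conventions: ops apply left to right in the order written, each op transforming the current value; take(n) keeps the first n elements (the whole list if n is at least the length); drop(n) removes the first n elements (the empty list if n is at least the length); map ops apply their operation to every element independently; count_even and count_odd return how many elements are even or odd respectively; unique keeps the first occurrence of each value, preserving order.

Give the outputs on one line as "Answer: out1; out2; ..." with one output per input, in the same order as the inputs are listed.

Execution, op by op:
  [32, 2, 30, -26, 27, 44, 36, 33, -34, -4] -> [-34, -26, -4, 2, 27, 30, 32, 33, 36, 44] -> [-34, -26, -4, 2, 27, 30, 32, 33, 36, 44] -> [-40, -32, -10, -4, 21, 24, 26, 27, 30, 38] -> 8
  [-36, 48, 32, -20] -> [-36, -20, 32, 48] -> [-36, -20, 32, 48] -> [-42, -26, 26, 42] -> 4
  [-16, 22, -30, -3, -14, 2, 2, 40] -> [-30, -16, -14, -3, 2, 2, 22, 40] -> [-30, -16, -14, -3, 2, 22, 40] -> [-36, -22, -20, -9, -4, 16, 34] -> 6
  [11, -10, 2, -21, -7, -44, 13] -> [-44, -21, -10, -7, 2, 11, 13] -> [-44, -21, -10, -7, 2, 11, 13] -> [-50, -27, -16, -13, -4, 5, 7] -> 3

8; 4; 6; 3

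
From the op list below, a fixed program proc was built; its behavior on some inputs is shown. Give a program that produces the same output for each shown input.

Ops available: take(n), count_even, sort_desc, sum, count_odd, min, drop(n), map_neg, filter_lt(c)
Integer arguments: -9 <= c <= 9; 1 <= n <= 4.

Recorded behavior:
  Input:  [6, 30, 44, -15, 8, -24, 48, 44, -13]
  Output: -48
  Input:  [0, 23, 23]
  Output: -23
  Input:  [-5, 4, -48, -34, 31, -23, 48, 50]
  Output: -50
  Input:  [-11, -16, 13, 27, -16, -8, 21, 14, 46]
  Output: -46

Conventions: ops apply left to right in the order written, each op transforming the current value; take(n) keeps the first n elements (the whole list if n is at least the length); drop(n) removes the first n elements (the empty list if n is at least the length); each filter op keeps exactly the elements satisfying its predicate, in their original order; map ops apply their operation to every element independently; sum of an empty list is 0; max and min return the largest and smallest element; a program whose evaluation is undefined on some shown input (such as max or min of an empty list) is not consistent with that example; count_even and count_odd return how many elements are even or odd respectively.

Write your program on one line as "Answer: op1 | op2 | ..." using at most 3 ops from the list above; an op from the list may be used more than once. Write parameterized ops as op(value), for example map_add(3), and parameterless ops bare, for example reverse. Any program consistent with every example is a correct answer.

map_neg | min

Check, running the answer program on each example:
  [6, 30, 44, -15, 8, -24, 48, 44, -13] -> [-6, -30, -44, 15, -8, 24, -48, -44, 13] -> -48
  [0, 23, 23] -> [0, -23, -23] -> -23
  [-5, 4, -48, -34, 31, -23, 48, 50] -> [5, -4, 48, 34, -31, 23, -48, -50] -> -50
  [-11, -16, 13, 27, -16, -8, 21, 14, 46] -> [11, 16, -13, -27, 16, 8, -21, -14, -46] -> -46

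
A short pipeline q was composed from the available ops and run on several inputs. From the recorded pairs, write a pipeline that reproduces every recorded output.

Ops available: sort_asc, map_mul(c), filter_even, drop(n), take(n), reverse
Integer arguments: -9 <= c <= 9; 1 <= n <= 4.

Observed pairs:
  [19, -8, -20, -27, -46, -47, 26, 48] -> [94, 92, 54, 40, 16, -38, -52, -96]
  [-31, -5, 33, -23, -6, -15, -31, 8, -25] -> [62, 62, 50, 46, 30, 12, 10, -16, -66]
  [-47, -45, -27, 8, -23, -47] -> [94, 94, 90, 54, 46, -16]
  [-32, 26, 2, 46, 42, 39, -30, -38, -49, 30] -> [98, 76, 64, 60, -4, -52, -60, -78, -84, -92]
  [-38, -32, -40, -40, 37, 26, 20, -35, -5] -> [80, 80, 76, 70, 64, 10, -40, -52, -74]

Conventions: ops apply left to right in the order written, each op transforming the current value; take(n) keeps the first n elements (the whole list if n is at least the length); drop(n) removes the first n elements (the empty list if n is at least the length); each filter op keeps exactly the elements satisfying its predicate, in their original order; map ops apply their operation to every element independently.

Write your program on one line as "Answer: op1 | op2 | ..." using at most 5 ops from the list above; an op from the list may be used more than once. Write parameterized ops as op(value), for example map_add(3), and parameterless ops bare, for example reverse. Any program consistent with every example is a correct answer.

reverse | map_mul(-2) | reverse | sort_asc | reverse

Check, running the answer program on each example:
  [19, -8, -20, -27, -46, -47, 26, 48] -> [48, 26, -47, -46, -27, -20, -8, 19] -> [-96, -52, 94, 92, 54, 40, 16, -38] -> [-38, 16, 40, 54, 92, 94, -52, -96] -> [-96, -52, -38, 16, 40, 54, 92, 94] -> [94, 92, 54, 40, 16, -38, -52, -96]
  [-31, -5, 33, -23, -6, -15, -31, 8, -25] -> [-25, 8, -31, -15, -6, -23, 33, -5, -31] -> [50, -16, 62, 30, 12, 46, -66, 10, 62] -> [62, 10, -66, 46, 12, 30, 62, -16, 50] -> [-66, -16, 10, 12, 30, 46, 50, 62, 62] -> [62, 62, 50, 46, 30, 12, 10, -16, -66]
  [-47, -45, -27, 8, -23, -47] -> [-47, -23, 8, -27, -45, -47] -> [94, 46, -16, 54, 90, 94] -> [94, 90, 54, -16, 46, 94] -> [-16, 46, 54, 90, 94, 94] -> [94, 94, 90, 54, 46, -16]
  [-32, 26, 2, 46, 42, 39, -30, -38, -49, 30] -> [30, -49, -38, -30, 39, 42, 46, 2, 26, -32] -> [-60, 98, 76, 60, -78, -84, -92, -4, -52, 64] -> [64, -52, -4, -92, -84, -78, 60, 76, 98, -60] -> [-92, -84, -78, -60, -52, -4, 60, 64, 76, 98] -> [98, 76, 64, 60, -4, -52, -60, -78, -84, -92]
  [-38, -32, -40, -40, 37, 26, 20, -35, -5] -> [-5, -35, 20, 26, 37, -40, -40, -32, -38] -> [10, 70, -40, -52, -74, 80, 80, 64, 76] -> [76, 64, 80, 80, -74, -52, -40, 70, 10] -> [-74, -52, -40, 10, 64, 70, 76, 80, 80] -> [80, 80, 76, 70, 64, 10, -40, -52, -74]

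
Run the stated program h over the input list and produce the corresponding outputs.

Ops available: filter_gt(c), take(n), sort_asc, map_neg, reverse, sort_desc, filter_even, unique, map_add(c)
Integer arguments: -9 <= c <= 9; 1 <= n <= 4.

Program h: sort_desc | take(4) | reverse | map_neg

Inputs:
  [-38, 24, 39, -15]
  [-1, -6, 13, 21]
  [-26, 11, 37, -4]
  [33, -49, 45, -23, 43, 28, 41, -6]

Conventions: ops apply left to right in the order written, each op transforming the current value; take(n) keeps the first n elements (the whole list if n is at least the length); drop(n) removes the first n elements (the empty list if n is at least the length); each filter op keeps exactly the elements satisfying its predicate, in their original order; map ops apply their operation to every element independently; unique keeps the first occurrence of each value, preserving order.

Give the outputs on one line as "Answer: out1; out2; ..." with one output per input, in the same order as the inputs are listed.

[38, 15, -24, -39]; [6, 1, -13, -21]; [26, 4, -11, -37]; [-33, -41, -43, -45]

Execution, op by op:
  [-38, 24, 39, -15] -> [39, 24, -15, -38] -> [39, 24, -15, -38] -> [-38, -15, 24, 39] -> [38, 15, -24, -39]
  [-1, -6, 13, 21] -> [21, 13, -1, -6] -> [21, 13, -1, -6] -> [-6, -1, 13, 21] -> [6, 1, -13, -21]
  [-26, 11, 37, -4] -> [37, 11, -4, -26] -> [37, 11, -4, -26] -> [-26, -4, 11, 37] -> [26, 4, -11, -37]
  [33, -49, 45, -23, 43, 28, 41, -6] -> [45, 43, 41, 33, 28, -6, -23, -49] -> [45, 43, 41, 33] -> [33, 41, 43, 45] -> [-33, -41, -43, -45]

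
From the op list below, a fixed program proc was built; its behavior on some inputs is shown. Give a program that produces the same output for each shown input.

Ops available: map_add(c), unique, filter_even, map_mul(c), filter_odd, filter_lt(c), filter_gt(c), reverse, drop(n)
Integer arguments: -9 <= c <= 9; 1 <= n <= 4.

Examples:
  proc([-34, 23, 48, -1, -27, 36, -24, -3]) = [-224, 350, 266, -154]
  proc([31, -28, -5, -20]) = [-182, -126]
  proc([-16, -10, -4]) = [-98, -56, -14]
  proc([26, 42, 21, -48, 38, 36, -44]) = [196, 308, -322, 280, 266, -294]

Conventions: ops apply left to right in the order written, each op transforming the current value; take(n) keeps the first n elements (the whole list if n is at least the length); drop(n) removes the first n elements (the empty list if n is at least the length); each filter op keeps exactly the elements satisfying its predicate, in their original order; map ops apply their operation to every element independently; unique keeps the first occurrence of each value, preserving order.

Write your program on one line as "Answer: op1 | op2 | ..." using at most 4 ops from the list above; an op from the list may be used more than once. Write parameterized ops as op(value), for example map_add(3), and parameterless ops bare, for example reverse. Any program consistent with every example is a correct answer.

map_add(2) | filter_even | map_mul(7)

Check, running the answer program on each example:
  [-34, 23, 48, -1, -27, 36, -24, -3] -> [-32, 25, 50, 1, -25, 38, -22, -1] -> [-32, 50, 38, -22] -> [-224, 350, 266, -154]
  [31, -28, -5, -20] -> [33, -26, -3, -18] -> [-26, -18] -> [-182, -126]
  [-16, -10, -4] -> [-14, -8, -2] -> [-14, -8, -2] -> [-98, -56, -14]
  [26, 42, 21, -48, 38, 36, -44] -> [28, 44, 23, -46, 40, 38, -42] -> [28, 44, -46, 40, 38, -42] -> [196, 308, -322, 280, 266, -294]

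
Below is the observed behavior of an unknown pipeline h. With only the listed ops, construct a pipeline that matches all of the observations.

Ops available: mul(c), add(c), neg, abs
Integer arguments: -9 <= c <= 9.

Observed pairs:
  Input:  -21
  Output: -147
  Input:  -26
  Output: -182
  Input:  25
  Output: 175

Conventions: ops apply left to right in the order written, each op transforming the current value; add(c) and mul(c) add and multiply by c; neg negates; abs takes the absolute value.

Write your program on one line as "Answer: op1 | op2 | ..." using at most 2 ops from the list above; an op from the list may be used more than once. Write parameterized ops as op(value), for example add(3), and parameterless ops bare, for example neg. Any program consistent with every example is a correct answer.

mul(-7) | neg

Check, running the answer program on each example:
  -21 -> 147 -> -147
  -26 -> 182 -> -182
  25 -> -175 -> 175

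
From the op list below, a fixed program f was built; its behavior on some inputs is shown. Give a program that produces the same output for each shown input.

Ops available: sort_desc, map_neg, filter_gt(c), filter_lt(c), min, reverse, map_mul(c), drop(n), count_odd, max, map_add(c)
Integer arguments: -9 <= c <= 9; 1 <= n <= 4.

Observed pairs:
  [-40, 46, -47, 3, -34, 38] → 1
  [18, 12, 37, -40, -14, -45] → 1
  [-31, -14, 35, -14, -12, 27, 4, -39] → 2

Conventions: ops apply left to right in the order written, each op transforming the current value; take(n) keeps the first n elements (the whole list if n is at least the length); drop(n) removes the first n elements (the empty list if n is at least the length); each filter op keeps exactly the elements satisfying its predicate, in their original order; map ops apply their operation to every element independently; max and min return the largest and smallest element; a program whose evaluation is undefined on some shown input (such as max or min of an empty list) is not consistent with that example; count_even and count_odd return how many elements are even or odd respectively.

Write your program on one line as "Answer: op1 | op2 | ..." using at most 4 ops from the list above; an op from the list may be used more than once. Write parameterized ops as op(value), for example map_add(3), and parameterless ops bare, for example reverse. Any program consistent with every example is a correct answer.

reverse | filter_gt(-1) | count_odd

Check, running the answer program on each example:
  [-40, 46, -47, 3, -34, 38] -> [38, -34, 3, -47, 46, -40] -> [38, 3, 46] -> 1
  [18, 12, 37, -40, -14, -45] -> [-45, -14, -40, 37, 12, 18] -> [37, 12, 18] -> 1
  [-31, -14, 35, -14, -12, 27, 4, -39] -> [-39, 4, 27, -12, -14, 35, -14, -31] -> [4, 27, 35] -> 2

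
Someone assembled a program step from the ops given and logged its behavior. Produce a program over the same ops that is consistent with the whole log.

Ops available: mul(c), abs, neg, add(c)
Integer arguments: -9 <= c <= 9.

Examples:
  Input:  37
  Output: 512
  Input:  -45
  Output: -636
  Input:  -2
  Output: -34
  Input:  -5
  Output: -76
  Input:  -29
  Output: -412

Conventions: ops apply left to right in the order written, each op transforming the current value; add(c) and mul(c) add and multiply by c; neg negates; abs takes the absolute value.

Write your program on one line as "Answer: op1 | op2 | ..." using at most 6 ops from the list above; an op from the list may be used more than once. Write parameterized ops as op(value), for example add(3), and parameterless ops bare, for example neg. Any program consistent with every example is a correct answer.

neg | mul(-7) | add(3) | add(2) | add(-8) | mul(2)

Check, running the answer program on each example:
  37 -> -37 -> 259 -> 262 -> 264 -> 256 -> 512
  -45 -> 45 -> -315 -> -312 -> -310 -> -318 -> -636
  -2 -> 2 -> -14 -> -11 -> -9 -> -17 -> -34
  -5 -> 5 -> -35 -> -32 -> -30 -> -38 -> -76
  -29 -> 29 -> -203 -> -200 -> -198 -> -206 -> -412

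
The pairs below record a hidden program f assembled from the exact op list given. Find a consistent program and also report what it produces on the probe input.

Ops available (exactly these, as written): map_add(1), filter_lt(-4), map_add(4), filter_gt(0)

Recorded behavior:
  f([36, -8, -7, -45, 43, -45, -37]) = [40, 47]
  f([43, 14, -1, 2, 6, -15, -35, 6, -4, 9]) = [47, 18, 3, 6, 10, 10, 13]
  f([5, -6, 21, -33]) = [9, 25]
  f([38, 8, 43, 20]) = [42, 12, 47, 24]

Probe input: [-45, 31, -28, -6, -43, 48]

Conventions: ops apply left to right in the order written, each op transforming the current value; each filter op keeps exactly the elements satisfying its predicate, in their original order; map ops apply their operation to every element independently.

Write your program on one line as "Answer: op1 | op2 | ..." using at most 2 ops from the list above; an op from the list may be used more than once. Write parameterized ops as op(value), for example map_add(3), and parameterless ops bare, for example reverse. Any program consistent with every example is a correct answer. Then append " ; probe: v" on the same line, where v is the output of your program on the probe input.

map_add(4) | filter_gt(0) ; probe: [35, 52]

Check, running the answer program on each example:
  [36, -8, -7, -45, 43, -45, -37] -> [40, -4, -3, -41, 47, -41, -33] -> [40, 47]
  [43, 14, -1, 2, 6, -15, -35, 6, -4, 9] -> [47, 18, 3, 6, 10, -11, -31, 10, 0, 13] -> [47, 18, 3, 6, 10, 10, 13]
  [5, -6, 21, -33] -> [9, -2, 25, -29] -> [9, 25]
  [38, 8, 43, 20] -> [42, 12, 47, 24] -> [42, 12, 47, 24]
  probe: [-45, 31, -28, -6, -43, 48] -> [-41, 35, -24, -2, -39, 52] -> [35, 52]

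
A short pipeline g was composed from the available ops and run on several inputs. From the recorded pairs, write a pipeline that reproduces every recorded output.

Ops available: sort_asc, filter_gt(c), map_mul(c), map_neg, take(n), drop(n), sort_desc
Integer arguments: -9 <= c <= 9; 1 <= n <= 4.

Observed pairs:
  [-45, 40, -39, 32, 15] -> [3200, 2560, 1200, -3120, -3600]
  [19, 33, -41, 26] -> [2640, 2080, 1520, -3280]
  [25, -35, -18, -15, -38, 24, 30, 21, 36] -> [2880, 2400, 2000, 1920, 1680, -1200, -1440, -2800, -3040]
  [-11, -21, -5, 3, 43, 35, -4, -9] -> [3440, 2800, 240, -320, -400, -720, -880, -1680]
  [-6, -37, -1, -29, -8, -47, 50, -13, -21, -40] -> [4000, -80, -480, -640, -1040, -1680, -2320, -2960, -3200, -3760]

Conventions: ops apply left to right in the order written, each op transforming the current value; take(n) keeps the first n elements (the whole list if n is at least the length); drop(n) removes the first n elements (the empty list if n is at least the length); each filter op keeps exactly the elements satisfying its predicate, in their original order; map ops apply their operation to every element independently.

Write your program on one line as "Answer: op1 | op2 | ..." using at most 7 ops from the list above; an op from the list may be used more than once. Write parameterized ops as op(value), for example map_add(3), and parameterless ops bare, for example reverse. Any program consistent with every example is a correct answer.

map_mul(-5) | map_neg | map_mul(-8) | sort_asc | map_neg | map_mul(2)

Check, running the answer program on each example:
  [-45, 40, -39, 32, 15] -> [225, -200, 195, -160, -75] -> [-225, 200, -195, 160, 75] -> [1800, -1600, 1560, -1280, -600] -> [-1600, -1280, -600, 1560, 1800] -> [1600, 1280, 600, -1560, -1800] -> [3200, 2560, 1200, -3120, -3600]
  [19, 33, -41, 26] -> [-95, -165, 205, -130] -> [95, 165, -205, 130] -> [-760, -1320, 1640, -1040] -> [-1320, -1040, -760, 1640] -> [1320, 1040, 760, -1640] -> [2640, 2080, 1520, -3280]
  [25, -35, -18, -15, -38, 24, 30, 21, 36] -> [-125, 175, 90, 75, 190, -120, -150, -105, -180] -> [125, -175, -90, -75, -190, 120, 150, 105, 180] -> [-1000, 1400, 720, 600, 1520, -960, -1200, -840, -1440] -> [-1440, -1200, -1000, -960, -840, 600, 720, 1400, 1520] -> [1440, 1200, 1000, 960, 840, -600, -720, -1400, -1520] -> [2880, 2400, 2000, 1920, 1680, -1200, -1440, -2800, -3040]
  [-11, -21, -5, 3, 43, 35, -4, -9] -> [55, 105, 25, -15, -215, -175, 20, 45] -> [-55, -105, -25, 15, 215, 175, -20, -45] -> [440, 840, 200, -120, -1720, -1400, 160, 360] -> [-1720, -1400, -120, 160, 200, 360, 440, 840] -> [1720, 1400, 120, -160, -200, -360, -440, -840] -> [3440, 2800, 240, -320, -400, -720, -880, -1680]
  [-6, -37, -1, -29, -8, -47, 50, -13, -21, -40] -> [30, 185, 5, 145, 40, 235, -250, 65, 105, 200] -> [-30, -185, -5, -145, -40, -235, 250, -65, -105, -200] -> [240, 1480, 40, 1160, 320, 1880, -2000, 520, 840, 1600] -> [-2000, 40, 240, 320, 520, 840, 1160, 1480, 1600, 1880] -> [2000, -40, -240, -320, -520, -840, -1160, -1480, -1600, -1880] -> [4000, -80, -480, -640, -1040, -1680, -2320, -2960, -3200, -3760]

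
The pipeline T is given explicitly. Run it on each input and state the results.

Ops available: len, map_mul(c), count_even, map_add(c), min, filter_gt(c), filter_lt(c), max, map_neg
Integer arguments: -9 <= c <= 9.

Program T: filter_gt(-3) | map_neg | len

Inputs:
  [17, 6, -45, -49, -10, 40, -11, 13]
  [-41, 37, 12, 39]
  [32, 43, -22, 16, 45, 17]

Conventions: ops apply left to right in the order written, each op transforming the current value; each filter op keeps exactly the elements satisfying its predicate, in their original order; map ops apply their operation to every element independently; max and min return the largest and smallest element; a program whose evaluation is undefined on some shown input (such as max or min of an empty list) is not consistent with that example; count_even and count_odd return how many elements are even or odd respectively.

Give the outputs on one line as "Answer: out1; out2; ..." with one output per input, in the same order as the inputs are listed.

4; 3; 5

Execution, op by op:
  [17, 6, -45, -49, -10, 40, -11, 13] -> [17, 6, 40, 13] -> [-17, -6, -40, -13] -> 4
  [-41, 37, 12, 39] -> [37, 12, 39] -> [-37, -12, -39] -> 3
  [32, 43, -22, 16, 45, 17] -> [32, 43, 16, 45, 17] -> [-32, -43, -16, -45, -17] -> 5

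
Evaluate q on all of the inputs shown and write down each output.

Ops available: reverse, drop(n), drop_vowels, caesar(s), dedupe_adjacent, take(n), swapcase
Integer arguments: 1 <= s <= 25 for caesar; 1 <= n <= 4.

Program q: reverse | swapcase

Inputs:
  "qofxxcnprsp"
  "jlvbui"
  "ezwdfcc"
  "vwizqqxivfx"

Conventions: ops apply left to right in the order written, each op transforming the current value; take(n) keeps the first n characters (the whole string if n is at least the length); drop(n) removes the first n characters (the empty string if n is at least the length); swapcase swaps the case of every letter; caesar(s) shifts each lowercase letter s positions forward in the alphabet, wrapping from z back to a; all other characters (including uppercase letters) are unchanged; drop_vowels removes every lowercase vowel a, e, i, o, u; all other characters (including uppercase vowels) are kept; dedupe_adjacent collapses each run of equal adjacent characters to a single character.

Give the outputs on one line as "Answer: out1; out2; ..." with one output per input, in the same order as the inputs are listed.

Execution, op by op:
  "qofxxcnprsp" -> "psrpncxxfoq" -> "PSRPNCXXFOQ"
  "jlvbui" -> "iubvlj" -> "IUBVLJ"
  "ezwdfcc" -> "ccfdwze" -> "CCFDWZE"
  "vwizqqxivfx" -> "xfvixqqziwv" -> "XFVIXQQZIWV"

"PSRPNCXXFOQ"; "IUBVLJ"; "CCFDWZE"; "XFVIXQQZIWV"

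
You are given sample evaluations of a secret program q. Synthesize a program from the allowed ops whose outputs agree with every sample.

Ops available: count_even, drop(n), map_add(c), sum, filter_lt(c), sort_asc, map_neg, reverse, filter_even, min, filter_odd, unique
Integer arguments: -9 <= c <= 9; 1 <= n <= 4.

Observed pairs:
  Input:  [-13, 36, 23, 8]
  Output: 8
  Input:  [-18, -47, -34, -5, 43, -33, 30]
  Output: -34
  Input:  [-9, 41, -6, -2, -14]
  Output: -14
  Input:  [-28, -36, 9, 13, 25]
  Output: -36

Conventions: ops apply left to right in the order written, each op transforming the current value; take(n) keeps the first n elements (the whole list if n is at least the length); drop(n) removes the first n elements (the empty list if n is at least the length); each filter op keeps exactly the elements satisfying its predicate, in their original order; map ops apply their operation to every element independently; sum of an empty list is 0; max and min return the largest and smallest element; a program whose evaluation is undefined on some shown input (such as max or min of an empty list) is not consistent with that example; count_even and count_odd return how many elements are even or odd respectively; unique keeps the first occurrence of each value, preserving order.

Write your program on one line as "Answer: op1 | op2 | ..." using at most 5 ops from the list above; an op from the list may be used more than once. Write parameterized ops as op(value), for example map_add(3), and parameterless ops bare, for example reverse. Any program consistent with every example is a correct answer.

filter_even | reverse | sort_asc | min

Check, running the answer program on each example:
  [-13, 36, 23, 8] -> [36, 8] -> [8, 36] -> [8, 36] -> 8
  [-18, -47, -34, -5, 43, -33, 30] -> [-18, -34, 30] -> [30, -34, -18] -> [-34, -18, 30] -> -34
  [-9, 41, -6, -2, -14] -> [-6, -2, -14] -> [-14, -2, -6] -> [-14, -6, -2] -> -14
  [-28, -36, 9, 13, 25] -> [-28, -36] -> [-36, -28] -> [-36, -28] -> -36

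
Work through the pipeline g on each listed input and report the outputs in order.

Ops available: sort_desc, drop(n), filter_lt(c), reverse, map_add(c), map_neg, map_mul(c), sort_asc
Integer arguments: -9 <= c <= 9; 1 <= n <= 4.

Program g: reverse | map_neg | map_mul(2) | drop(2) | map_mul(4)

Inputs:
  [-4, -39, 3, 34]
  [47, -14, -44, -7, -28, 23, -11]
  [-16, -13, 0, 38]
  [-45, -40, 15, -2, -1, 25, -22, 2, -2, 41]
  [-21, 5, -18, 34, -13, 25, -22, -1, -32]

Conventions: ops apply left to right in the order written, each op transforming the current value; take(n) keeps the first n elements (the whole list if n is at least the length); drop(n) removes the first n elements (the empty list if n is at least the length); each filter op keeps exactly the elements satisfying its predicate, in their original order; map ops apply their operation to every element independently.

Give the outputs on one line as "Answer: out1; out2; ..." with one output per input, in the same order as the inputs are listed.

Execution, op by op:
  [-4, -39, 3, 34] -> [34, 3, -39, -4] -> [-34, -3, 39, 4] -> [-68, -6, 78, 8] -> [78, 8] -> [312, 32]
  [47, -14, -44, -7, -28, 23, -11] -> [-11, 23, -28, -7, -44, -14, 47] -> [11, -23, 28, 7, 44, 14, -47] -> [22, -46, 56, 14, 88, 28, -94] -> [56, 14, 88, 28, -94] -> [224, 56, 352, 112, -376]
  [-16, -13, 0, 38] -> [38, 0, -13, -16] -> [-38, 0, 13, 16] -> [-76, 0, 26, 32] -> [26, 32] -> [104, 128]
  [-45, -40, 15, -2, -1, 25, -22, 2, -2, 41] -> [41, -2, 2, -22, 25, -1, -2, 15, -40, -45] -> [-41, 2, -2, 22, -25, 1, 2, -15, 40, 45] -> [-82, 4, -4, 44, -50, 2, 4, -30, 80, 90] -> [-4, 44, -50, 2, 4, -30, 80, 90] -> [-16, 176, -200, 8, 16, -120, 320, 360]
  [-21, 5, -18, 34, -13, 25, -22, -1, -32] -> [-32, -1, -22, 25, -13, 34, -18, 5, -21] -> [32, 1, 22, -25, 13, -34, 18, -5, 21] -> [64, 2, 44, -50, 26, -68, 36, -10, 42] -> [44, -50, 26, -68, 36, -10, 42] -> [176, -200, 104, -272, 144, -40, 168]

[312, 32]; [224, 56, 352, 112, -376]; [104, 128]; [-16, 176, -200, 8, 16, -120, 320, 360]; [176, -200, 104, -272, 144, -40, 168]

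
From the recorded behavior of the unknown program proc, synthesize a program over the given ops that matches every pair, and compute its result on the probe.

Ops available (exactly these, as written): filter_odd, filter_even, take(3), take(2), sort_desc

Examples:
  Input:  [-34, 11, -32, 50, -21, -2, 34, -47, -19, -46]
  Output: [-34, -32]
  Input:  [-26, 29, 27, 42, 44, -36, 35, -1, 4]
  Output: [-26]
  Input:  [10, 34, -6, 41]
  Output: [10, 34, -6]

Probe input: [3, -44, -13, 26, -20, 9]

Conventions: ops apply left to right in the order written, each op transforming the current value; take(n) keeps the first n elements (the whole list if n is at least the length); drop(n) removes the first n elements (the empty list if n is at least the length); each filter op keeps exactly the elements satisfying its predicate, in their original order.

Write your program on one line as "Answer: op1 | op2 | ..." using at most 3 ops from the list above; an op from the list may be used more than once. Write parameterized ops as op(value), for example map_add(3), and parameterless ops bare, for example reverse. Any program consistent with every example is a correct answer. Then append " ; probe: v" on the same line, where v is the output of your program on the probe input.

take(3) | filter_even ; probe: [-44]

Check, running the answer program on each example:
  [-34, 11, -32, 50, -21, -2, 34, -47, -19, -46] -> [-34, 11, -32] -> [-34, -32]
  [-26, 29, 27, 42, 44, -36, 35, -1, 4] -> [-26, 29, 27] -> [-26]
  [10, 34, -6, 41] -> [10, 34, -6] -> [10, 34, -6]
  probe: [3, -44, -13, 26, -20, 9] -> [3, -44, -13] -> [-44]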